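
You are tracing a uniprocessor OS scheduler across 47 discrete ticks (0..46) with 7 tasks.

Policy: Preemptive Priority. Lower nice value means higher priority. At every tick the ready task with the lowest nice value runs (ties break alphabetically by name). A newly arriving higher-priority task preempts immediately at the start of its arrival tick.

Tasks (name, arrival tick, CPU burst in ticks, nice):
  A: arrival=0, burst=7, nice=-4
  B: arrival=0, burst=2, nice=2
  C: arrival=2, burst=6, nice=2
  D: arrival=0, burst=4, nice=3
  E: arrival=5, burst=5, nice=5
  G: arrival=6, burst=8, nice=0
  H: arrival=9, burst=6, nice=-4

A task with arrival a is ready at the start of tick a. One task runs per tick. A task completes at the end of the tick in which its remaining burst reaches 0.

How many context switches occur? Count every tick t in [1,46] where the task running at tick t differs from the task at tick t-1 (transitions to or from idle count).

t=0: ready={A,B,D} → run A
t=1: ready={A,B,D} → run A
t=2: ready={A,B,C,D} → run A
t=3: ready={A,B,C,D} → run A
t=4: ready={A,B,C,D} → run A
t=5: ready={A,B,C,D,E} → run A
t=6: ready={A,B,C,D,E,G} → run A
t=7: ready={B,C,D,E,G} → run G
t=8: ready={B,C,D,E,G} → run G
t=9: ready={B,C,D,E,G,H} → run H
t=10: ready={B,C,D,E,G,H} → run H
t=11: ready={B,C,D,E,G,H} → run H
t=12: ready={B,C,D,E,G,H} → run H
t=13: ready={B,C,D,E,G,H} → run H
t=14: ready={B,C,D,E,G,H} → run H
t=15: ready={B,C,D,E,G} → run G
t=16: ready={B,C,D,E,G} → run G
t=17: ready={B,C,D,E,G} → run G
t=18: ready={B,C,D,E,G} → run G
t=19: ready={B,C,D,E,G} → run G
t=20: ready={B,C,D,E,G} → run G
t=21: ready={B,C,D,E} → run B
t=22: ready={B,C,D,E} → run B
t=23: ready={C,D,E} → run C
t=24: ready={C,D,E} → run C
t=25: ready={C,D,E} → run C
t=26: ready={C,D,E} → run C
t=27: ready={C,D,E} → run C
t=28: ready={C,D,E} → run C
t=29: ready={D,E} → run D
t=30: ready={D,E} → run D
t=31: ready={D,E} → run D
t=32: ready={D,E} → run D
t=33: ready={E} → run E
t=34: ready={E} → run E
t=35: ready={E} → run E
t=36: ready={E} → run E
t=37: ready={E} → run E
t=38: (idle)
t=39: (idle)
t=40: (idle)
t=41: (idle)
t=42: (idle)
t=43: (idle)
t=44: (idle)
t=45: (idle)
t=46: (idle)

context switches = 8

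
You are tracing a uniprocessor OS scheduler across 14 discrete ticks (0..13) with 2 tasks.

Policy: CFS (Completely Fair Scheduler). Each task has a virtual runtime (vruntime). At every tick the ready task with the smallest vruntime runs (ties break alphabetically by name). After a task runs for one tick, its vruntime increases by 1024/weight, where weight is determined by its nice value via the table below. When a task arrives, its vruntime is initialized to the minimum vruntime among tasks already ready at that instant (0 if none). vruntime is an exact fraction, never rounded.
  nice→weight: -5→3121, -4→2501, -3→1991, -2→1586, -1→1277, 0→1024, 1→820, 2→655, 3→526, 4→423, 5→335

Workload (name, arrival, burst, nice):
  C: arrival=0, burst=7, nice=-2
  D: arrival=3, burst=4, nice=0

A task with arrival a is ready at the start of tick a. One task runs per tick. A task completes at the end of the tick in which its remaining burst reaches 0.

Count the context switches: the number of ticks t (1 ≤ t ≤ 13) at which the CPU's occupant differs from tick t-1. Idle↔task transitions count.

t=0: vr[C=0] → run C
t=1: vr[C=512/793] → run C
t=2: vr[C=1024/793] → run C
t=3: vr[C=1536/793 D=1536/793] → run C
t=4: vr[C=2048/793 D=1536/793] → run D
t=5: vr[C=2048/793 D=2329/793] → run C
t=6: vr[C=2560/793 D=2329/793] → run D
t=7: vr[C=2560/793 D=3122/793] → run C
t=8: vr[C=3072/793 D=3122/793] → run C
t=9: vr[D=3122/793] → run D
t=10: vr[D=3915/793] → run D
t=11: (idle)
t=12: (idle)
t=13: (idle)

context switches = 6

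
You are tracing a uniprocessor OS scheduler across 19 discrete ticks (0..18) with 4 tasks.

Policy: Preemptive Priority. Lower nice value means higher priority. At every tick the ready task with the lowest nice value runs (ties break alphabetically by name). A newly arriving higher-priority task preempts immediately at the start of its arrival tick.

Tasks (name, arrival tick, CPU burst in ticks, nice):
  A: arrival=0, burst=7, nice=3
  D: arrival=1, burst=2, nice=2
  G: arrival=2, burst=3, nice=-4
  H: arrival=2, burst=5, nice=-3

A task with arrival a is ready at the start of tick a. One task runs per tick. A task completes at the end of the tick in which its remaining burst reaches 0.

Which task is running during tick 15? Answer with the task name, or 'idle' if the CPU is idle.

running at tick 15 = A

t=0: ready={A} → run A
t=1: ready={A,D} → run D
t=2: ready={A,D,G,H} → run G
t=3: ready={A,D,G,H} → run G
t=4: ready={A,D,G,H} → run G
t=5: ready={A,D,H} → run H
t=6: ready={A,D,H} → run H
t=7: ready={A,D,H} → run H
t=8: ready={A,D,H} → run H
t=9: ready={A,D,H} → run H
t=10: ready={A,D} → run D
t=11: ready={A} → run A
t=12: ready={A} → run A
t=13: ready={A} → run A
t=14: ready={A} → run A
t=15: ready={A} → run A
t=16: ready={A} → run A
t=17: (idle)
t=18: (idle)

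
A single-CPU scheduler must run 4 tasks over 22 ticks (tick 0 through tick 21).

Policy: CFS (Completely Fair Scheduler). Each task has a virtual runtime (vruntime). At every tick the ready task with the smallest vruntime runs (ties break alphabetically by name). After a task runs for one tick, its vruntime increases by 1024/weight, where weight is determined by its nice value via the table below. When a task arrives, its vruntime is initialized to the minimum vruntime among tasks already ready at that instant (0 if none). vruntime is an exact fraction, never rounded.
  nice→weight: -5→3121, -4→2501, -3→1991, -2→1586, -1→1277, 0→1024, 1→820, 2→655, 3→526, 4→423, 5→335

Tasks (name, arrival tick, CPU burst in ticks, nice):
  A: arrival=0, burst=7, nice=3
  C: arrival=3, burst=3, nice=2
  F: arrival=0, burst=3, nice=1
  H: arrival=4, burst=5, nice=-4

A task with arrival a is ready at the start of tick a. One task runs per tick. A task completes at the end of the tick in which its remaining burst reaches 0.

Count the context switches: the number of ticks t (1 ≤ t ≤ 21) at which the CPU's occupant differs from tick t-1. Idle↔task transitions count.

context switches = 12

t=0: vr[A=0 F=0] → run A
t=1: vr[A=512/263 F=0] → run F
t=2: vr[A=512/263 F=256/205] → run F
t=3: vr[A=512/263 C=512/263 F=512/205] → run A
t=4: vr[A=1024/263 C=512/263 F=512/205 H=512/263] → run C
t=5: vr[A=1024/263 C=604672/172265 F=512/205 H=512/263] → run H
t=6: vr[A=1024/263 C=604672/172265 F=512/205 H=1549824/657763] → run H
t=7: vr[A=1024/263 C=604672/172265 F=512/205 H=1819136/657763] → run F
t=8: vr[A=1024/263 C=604672/172265 H=1819136/657763] → run H
t=9: vr[A=1024/263 C=604672/172265 H=2088448/657763] → run H
t=10: vr[A=1024/263 C=604672/172265 H=2357760/657763] → run C
t=11: vr[A=1024/263 C=873984/172265 H=2357760/657763] → run H
t=12: vr[A=1024/263 C=873984/172265] → run A
t=13: vr[A=1536/263 C=873984/172265] → run C
t=14: vr[A=1536/263] → run A
t=15: vr[A=2048/263] → run A
t=16: vr[A=2560/263] → run A
t=17: vr[A=3072/263] → run A
t=18: (idle)
t=19: (idle)
t=20: (idle)
t=21: (idle)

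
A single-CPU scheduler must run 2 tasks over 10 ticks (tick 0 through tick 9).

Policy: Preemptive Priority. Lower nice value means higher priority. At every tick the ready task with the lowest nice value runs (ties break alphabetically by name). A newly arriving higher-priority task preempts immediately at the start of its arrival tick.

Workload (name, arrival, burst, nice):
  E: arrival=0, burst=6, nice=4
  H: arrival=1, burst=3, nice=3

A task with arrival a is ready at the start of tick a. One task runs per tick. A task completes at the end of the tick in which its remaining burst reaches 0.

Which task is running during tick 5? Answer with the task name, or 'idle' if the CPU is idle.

running at tick 5 = E

t=0: ready={E} → run E
t=1: ready={E,H} → run H
t=2: ready={E,H} → run H
t=3: ready={E,H} → run H
t=4: ready={E} → run E
t=5: ready={E} → run E
t=6: ready={E} → run E
t=7: ready={E} → run E
t=8: ready={E} → run E
t=9: (idle)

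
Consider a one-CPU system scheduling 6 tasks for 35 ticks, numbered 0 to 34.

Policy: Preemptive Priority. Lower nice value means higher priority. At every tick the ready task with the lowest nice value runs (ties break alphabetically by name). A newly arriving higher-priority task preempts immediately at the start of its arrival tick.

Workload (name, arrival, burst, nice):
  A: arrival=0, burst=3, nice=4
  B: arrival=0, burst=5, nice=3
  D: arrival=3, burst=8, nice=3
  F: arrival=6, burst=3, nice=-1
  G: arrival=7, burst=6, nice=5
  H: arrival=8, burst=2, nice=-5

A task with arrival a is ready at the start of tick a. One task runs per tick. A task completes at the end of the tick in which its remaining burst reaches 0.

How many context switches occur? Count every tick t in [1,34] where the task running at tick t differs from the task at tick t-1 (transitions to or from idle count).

context switches = 8

t=0: ready={A,B} → run B
t=1: ready={A,B} → run B
t=2: ready={A,B} → run B
t=3: ready={A,B,D} → run B
t=4: ready={A,B,D} → run B
t=5: ready={A,D} → run D
t=6: ready={A,D,F} → run F
t=7: ready={A,D,F,G} → run F
t=8: ready={A,D,F,G,H} → run H
t=9: ready={A,D,F,G,H} → run H
t=10: ready={A,D,F,G} → run F
t=11: ready={A,D,G} → run D
t=12: ready={A,D,G} → run D
t=13: ready={A,D,G} → run D
t=14: ready={A,D,G} → run D
t=15: ready={A,D,G} → run D
t=16: ready={A,D,G} → run D
t=17: ready={A,D,G} → run D
t=18: ready={A,G} → run A
t=19: ready={A,G} → run A
t=20: ready={A,G} → run A
t=21: ready={G} → run G
t=22: ready={G} → run G
t=23: ready={G} → run G
t=24: ready={G} → run G
t=25: ready={G} → run G
t=26: ready={G} → run G
t=27: (idle)
t=28: (idle)
t=29: (idle)
t=30: (idle)
t=31: (idle)
t=32: (idle)
t=33: (idle)
t=34: (idle)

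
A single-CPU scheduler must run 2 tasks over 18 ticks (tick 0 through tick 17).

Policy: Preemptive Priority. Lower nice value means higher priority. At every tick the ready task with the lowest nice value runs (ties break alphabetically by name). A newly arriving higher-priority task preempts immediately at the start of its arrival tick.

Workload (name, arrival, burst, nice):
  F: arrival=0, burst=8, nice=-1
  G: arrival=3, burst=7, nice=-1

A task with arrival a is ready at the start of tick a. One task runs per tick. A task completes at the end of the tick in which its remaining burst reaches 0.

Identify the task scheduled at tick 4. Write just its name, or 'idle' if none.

t=0: ready={F} → run F
t=1: ready={F} → run F
t=2: ready={F} → run F
t=3: ready={F,G} → run F
t=4: ready={F,G} → run F
t=5: ready={F,G} → run F
t=6: ready={F,G} → run F
t=7: ready={F,G} → run F
t=8: ready={G} → run G
t=9: ready={G} → run G
t=10: ready={G} → run G
t=11: ready={G} → run G
t=12: ready={G} → run G
t=13: ready={G} → run G
t=14: ready={G} → run G
t=15: (idle)
t=16: (idle)
t=17: (idle)

running at tick 4 = F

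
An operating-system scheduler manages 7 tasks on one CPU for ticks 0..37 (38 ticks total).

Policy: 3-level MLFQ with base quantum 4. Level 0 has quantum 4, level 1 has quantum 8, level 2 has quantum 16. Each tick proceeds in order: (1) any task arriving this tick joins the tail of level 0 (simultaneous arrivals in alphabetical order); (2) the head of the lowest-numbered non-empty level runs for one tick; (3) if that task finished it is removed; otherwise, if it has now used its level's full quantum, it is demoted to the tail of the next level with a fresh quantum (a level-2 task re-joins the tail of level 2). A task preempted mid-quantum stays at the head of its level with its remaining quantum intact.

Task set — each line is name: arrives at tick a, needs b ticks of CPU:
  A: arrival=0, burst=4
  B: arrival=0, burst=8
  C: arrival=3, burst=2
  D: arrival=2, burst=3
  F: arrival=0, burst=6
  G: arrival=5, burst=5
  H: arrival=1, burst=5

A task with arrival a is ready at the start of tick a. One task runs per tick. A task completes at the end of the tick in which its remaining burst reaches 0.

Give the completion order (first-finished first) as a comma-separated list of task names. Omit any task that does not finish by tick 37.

t=0: L0/L1/L2 = ABF/-/- → run A
t=1: L0/L1/L2 = ABFH/-/- → run A
t=2: L0/L1/L2 = ABFHD/-/- → run A
t=3: L0/L1/L2 = ABFHDC/-/- → run A
t=4: L0/L1/L2 = BFHDC/-/- → run B
t=5: L0/L1/L2 = BFHDCG/-/- → run B
t=6: L0/L1/L2 = BFHDCG/-/- → run B
t=7: L0/L1/L2 = BFHDCG/-/- → run B
t=8: L0/L1/L2 = FHDCG/B/- → run F
t=9: L0/L1/L2 = FHDCG/B/- → run F
t=10: L0/L1/L2 = FHDCG/B/- → run F
t=11: L0/L1/L2 = FHDCG/B/- → run F
t=12: L0/L1/L2 = HDCG/BF/- → run H
t=13: L0/L1/L2 = HDCG/BF/- → run H
t=14: L0/L1/L2 = HDCG/BF/- → run H
t=15: L0/L1/L2 = HDCG/BF/- → run H
t=16: L0/L1/L2 = DCG/BFH/- → run D
t=17: L0/L1/L2 = DCG/BFH/- → run D
t=18: L0/L1/L2 = DCG/BFH/- → run D
t=19: L0/L1/L2 = CG/BFH/- → run C
t=20: L0/L1/L2 = CG/BFH/- → run C
t=21: L0/L1/L2 = G/BFH/- → run G
t=22: L0/L1/L2 = G/BFH/- → run G
t=23: L0/L1/L2 = G/BFH/- → run G
t=24: L0/L1/L2 = G/BFH/- → run G
t=25: L0/L1/L2 = -/BFHG/- → run B
t=26: L0/L1/L2 = -/BFHG/- → run B
t=27: L0/L1/L2 = -/BFHG/- → run B
t=28: L0/L1/L2 = -/BFHG/- → run B
t=29: L0/L1/L2 = -/FHG/- → run F
t=30: L0/L1/L2 = -/FHG/- → run F
t=31: L0/L1/L2 = -/HG/- → run H
t=32: L0/L1/L2 = -/G/- → run G
t=33: (idle)
t=34: (idle)
t=35: (idle)
t=36: (idle)
t=37: (idle)

completion order = A, D, C, B, F, H, G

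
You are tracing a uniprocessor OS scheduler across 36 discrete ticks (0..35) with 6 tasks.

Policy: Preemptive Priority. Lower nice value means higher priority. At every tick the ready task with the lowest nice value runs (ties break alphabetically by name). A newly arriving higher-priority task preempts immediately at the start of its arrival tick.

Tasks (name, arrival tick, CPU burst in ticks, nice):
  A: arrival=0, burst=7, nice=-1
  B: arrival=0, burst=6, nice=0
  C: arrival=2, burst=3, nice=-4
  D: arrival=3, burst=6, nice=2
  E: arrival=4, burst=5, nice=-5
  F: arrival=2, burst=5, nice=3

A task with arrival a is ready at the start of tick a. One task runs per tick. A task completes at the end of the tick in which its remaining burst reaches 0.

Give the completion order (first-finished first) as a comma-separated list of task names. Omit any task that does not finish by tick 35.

t=0: ready={A,B} → run A
t=1: ready={A,B} → run A
t=2: ready={A,B,C,F} → run C
t=3: ready={A,B,C,D,F} → run C
t=4: ready={A,B,C,D,E,F} → run E
t=5: ready={A,B,C,D,E,F} → run E
t=6: ready={A,B,C,D,E,F} → run E
t=7: ready={A,B,C,D,E,F} → run E
t=8: ready={A,B,C,D,E,F} → run E
t=9: ready={A,B,C,D,F} → run C
t=10: ready={A,B,D,F} → run A
t=11: ready={A,B,D,F} → run A
t=12: ready={A,B,D,F} → run A
t=13: ready={A,B,D,F} → run A
t=14: ready={A,B,D,F} → run A
t=15: ready={B,D,F} → run B
t=16: ready={B,D,F} → run B
t=17: ready={B,D,F} → run B
t=18: ready={B,D,F} → run B
t=19: ready={B,D,F} → run B
t=20: ready={B,D,F} → run B
t=21: ready={D,F} → run D
t=22: ready={D,F} → run D
t=23: ready={D,F} → run D
t=24: ready={D,F} → run D
t=25: ready={D,F} → run D
t=26: ready={D,F} → run D
t=27: ready={F} → run F
t=28: ready={F} → run F
t=29: ready={F} → run F
t=30: ready={F} → run F
t=31: ready={F} → run F
t=32: (idle)
t=33: (idle)
t=34: (idle)
t=35: (idle)

completion order = E, C, A, B, D, F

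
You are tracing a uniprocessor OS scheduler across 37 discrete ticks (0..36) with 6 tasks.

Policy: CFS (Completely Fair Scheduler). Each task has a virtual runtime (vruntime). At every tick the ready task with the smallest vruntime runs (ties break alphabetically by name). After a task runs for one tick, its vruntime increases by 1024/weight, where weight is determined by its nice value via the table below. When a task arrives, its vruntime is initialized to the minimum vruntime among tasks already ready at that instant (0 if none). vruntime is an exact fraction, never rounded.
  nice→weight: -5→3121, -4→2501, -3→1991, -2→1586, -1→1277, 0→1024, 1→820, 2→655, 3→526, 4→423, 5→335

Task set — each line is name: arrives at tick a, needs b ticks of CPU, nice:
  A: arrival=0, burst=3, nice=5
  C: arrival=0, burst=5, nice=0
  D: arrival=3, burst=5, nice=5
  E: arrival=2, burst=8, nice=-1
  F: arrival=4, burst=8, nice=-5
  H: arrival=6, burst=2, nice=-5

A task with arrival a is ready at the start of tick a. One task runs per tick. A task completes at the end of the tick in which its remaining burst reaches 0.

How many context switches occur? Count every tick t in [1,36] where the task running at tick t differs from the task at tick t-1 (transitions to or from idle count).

context switches = 24

t=0: vr[A=0 C=0] → run A
t=1: vr[A=1024/335 C=0] → run C
t=2: vr[A=1024/335 C=1 E=1] → run C
t=3: vr[A=1024/335 C=2 D=1 E=1] → run D
t=4: vr[A=1024/335 C=2 D=1359/335 E=1 F=1] → run E
t=5: vr[A=1024/335 C=2 D=1359/335 E=2301/1277 F=1] → run F
t=6: vr[A=1024/335 C=2 D=1359/335 E=2301/1277 F=4145/3121 H=4145/3121] → run F
t=7: vr[A=1024/335 C=2 D=1359/335 E=2301/1277 F=5169/3121 H=4145/3121] → run H
t=8: vr[A=1024/335 C=2 D=1359/335 E=2301/1277 F=5169/3121 H=5169/3121] → run F
t=9: vr[A=1024/335 C=2 D=1359/335 E=2301/1277 F=6193/3121 H=5169/3121] → run H
t=10: vr[A=1024/335 C=2 D=1359/335 E=2301/1277 F=6193/3121] → run E
t=11: vr[A=1024/335 C=2 D=1359/335 E=3325/1277 F=6193/3121] → run F
t=12: vr[A=1024/335 C=2 D=1359/335 E=3325/1277 F=7217/3121] → run C
t=13: vr[A=1024/335 C=3 D=1359/335 E=3325/1277 F=7217/3121] → run F
t=14: vr[A=1024/335 C=3 D=1359/335 E=3325/1277 F=8241/3121] → run E
t=15: vr[A=1024/335 C=3 D=1359/335 E=4349/1277 F=8241/3121] → run F
t=16: vr[A=1024/335 C=3 D=1359/335 E=4349/1277 F=9265/3121] → run F
t=17: vr[A=1024/335 C=3 D=1359/335 E=4349/1277 F=10289/3121] → run C
t=18: vr[A=1024/335 C=4 D=1359/335 E=4349/1277 F=10289/3121] → run A
t=19: vr[A=2048/335 C=4 D=1359/335 E=4349/1277 F=10289/3121] → run F
t=20: vr[A=2048/335 C=4 D=1359/335 E=4349/1277] → run E
t=21: vr[A=2048/335 C=4 D=1359/335 E=5373/1277] → run C
t=22: vr[A=2048/335 D=1359/335 E=5373/1277] → run D
t=23: vr[A=2048/335 D=2383/335 E=5373/1277] → run E
t=24: vr[A=2048/335 D=2383/335 E=6397/1277] → run E
t=25: vr[A=2048/335 D=2383/335 E=7421/1277] → run E
t=26: vr[A=2048/335 D=2383/335 E=8445/1277] → run A
t=27: vr[D=2383/335 E=8445/1277] → run E
t=28: vr[D=2383/335] → run D
t=29: vr[D=3407/335] → run D
t=30: vr[D=4431/335] → run D
t=31: (idle)
t=32: (idle)
t=33: (idle)
t=34: (idle)
t=35: (idle)
t=36: (idle)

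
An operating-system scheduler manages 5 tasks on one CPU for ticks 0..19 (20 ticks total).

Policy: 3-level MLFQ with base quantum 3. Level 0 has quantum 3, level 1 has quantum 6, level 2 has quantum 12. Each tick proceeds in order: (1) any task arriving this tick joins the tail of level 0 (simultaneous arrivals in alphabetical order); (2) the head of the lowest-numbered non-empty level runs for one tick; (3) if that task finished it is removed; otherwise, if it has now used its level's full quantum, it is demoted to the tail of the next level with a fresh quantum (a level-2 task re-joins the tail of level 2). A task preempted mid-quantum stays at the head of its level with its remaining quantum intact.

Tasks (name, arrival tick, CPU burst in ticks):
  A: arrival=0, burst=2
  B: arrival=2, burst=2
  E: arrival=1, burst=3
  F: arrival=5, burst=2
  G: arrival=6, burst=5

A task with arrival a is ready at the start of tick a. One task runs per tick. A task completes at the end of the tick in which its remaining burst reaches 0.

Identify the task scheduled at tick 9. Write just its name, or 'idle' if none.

running at tick 9 = G

t=0: L0/L1/L2 = A/-/- → run A
t=1: L0/L1/L2 = AE/-/- → run A
t=2: L0/L1/L2 = EB/-/- → run E
t=3: L0/L1/L2 = EB/-/- → run E
t=4: L0/L1/L2 = EB/-/- → run E
t=5: L0/L1/L2 = BF/-/- → run B
t=6: L0/L1/L2 = BFG/-/- → run B
t=7: L0/L1/L2 = FG/-/- → run F
t=8: L0/L1/L2 = FG/-/- → run F
t=9: L0/L1/L2 = G/-/- → run G
t=10: L0/L1/L2 = G/-/- → run G
t=11: L0/L1/L2 = G/-/- → run G
t=12: L0/L1/L2 = -/G/- → run G
t=13: L0/L1/L2 = -/G/- → run G
t=14: (idle)
t=15: (idle)
t=16: (idle)
t=17: (idle)
t=18: (idle)
t=19: (idle)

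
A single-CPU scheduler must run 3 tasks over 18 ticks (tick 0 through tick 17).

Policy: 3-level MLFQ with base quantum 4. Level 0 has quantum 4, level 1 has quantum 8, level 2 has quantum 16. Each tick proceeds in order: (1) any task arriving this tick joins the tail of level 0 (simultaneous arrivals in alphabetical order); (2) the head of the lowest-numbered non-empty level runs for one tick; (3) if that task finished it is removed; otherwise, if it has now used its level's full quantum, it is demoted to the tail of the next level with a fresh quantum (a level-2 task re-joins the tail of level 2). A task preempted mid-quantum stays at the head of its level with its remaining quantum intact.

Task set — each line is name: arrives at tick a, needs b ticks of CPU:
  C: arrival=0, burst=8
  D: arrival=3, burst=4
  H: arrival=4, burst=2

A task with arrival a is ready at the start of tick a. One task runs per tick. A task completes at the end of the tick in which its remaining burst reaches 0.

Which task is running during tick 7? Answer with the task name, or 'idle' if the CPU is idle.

running at tick 7 = D

t=0: L0/L1/L2 = C/-/- → run C
t=1: L0/L1/L2 = C/-/- → run C
t=2: L0/L1/L2 = C/-/- → run C
t=3: L0/L1/L2 = CD/-/- → run C
t=4: L0/L1/L2 = DH/C/- → run D
t=5: L0/L1/L2 = DH/C/- → run D
t=6: L0/L1/L2 = DH/C/- → run D
t=7: L0/L1/L2 = DH/C/- → run D
t=8: L0/L1/L2 = H/C/- → run H
t=9: L0/L1/L2 = H/C/- → run H
t=10: L0/L1/L2 = -/C/- → run C
t=11: L0/L1/L2 = -/C/- → run C
t=12: L0/L1/L2 = -/C/- → run C
t=13: L0/L1/L2 = -/C/- → run C
t=14: (idle)
t=15: (idle)
t=16: (idle)
t=17: (idle)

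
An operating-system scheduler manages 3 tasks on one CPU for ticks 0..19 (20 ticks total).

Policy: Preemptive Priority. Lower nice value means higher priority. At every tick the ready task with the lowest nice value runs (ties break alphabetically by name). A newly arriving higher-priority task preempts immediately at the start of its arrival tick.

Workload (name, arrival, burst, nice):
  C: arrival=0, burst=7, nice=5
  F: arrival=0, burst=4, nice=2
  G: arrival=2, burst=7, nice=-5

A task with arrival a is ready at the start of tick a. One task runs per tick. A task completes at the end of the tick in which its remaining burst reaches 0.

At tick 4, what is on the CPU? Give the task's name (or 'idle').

t=0: ready={C,F} → run F
t=1: ready={C,F} → run F
t=2: ready={C,F,G} → run G
t=3: ready={C,F,G} → run G
t=4: ready={C,F,G} → run G
t=5: ready={C,F,G} → run G
t=6: ready={C,F,G} → run G
t=7: ready={C,F,G} → run G
t=8: ready={C,F,G} → run G
t=9: ready={C,F} → run F
t=10: ready={C,F} → run F
t=11: ready={C} → run C
t=12: ready={C} → run C
t=13: ready={C} → run C
t=14: ready={C} → run C
t=15: ready={C} → run C
t=16: ready={C} → run C
t=17: ready={C} → run C
t=18: (idle)
t=19: (idle)

running at tick 4 = G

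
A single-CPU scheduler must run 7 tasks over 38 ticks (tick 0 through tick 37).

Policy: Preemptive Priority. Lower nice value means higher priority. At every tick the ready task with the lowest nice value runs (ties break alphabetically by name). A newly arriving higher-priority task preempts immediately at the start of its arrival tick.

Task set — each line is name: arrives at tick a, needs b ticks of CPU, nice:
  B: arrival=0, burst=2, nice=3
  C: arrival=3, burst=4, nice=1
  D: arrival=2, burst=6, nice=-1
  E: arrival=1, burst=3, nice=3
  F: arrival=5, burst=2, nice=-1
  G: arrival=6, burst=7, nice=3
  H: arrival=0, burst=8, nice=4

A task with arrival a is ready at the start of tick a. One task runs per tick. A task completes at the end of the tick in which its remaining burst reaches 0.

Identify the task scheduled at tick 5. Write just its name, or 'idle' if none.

t=0: ready={B,H} → run B
t=1: ready={B,E,H} → run B
t=2: ready={D,E,H} → run D
t=3: ready={C,D,E,H} → run D
t=4: ready={C,D,E,H} → run D
t=5: ready={C,D,E,F,H} → run D
t=6: ready={C,D,E,F,G,H} → run D
t=7: ready={C,D,E,F,G,H} → run D
t=8: ready={C,E,F,G,H} → run F
t=9: ready={C,E,F,G,H} → run F
t=10: ready={C,E,G,H} → run C
t=11: ready={C,E,G,H} → run C
t=12: ready={C,E,G,H} → run C
t=13: ready={C,E,G,H} → run C
t=14: ready={E,G,H} → run E
t=15: ready={E,G,H} → run E
t=16: ready={E,G,H} → run E
t=17: ready={G,H} → run G
t=18: ready={G,H} → run G
t=19: ready={G,H} → run G
t=20: ready={G,H} → run G
t=21: ready={G,H} → run G
t=22: ready={G,H} → run G
t=23: ready={G,H} → run G
t=24: ready={H} → run H
t=25: ready={H} → run H
t=26: ready={H} → run H
t=27: ready={H} → run H
t=28: ready={H} → run H
t=29: ready={H} → run H
t=30: ready={H} → run H
t=31: ready={H} → run H
t=32: (idle)
t=33: (idle)
t=34: (idle)
t=35: (idle)
t=36: (idle)
t=37: (idle)

running at tick 5 = D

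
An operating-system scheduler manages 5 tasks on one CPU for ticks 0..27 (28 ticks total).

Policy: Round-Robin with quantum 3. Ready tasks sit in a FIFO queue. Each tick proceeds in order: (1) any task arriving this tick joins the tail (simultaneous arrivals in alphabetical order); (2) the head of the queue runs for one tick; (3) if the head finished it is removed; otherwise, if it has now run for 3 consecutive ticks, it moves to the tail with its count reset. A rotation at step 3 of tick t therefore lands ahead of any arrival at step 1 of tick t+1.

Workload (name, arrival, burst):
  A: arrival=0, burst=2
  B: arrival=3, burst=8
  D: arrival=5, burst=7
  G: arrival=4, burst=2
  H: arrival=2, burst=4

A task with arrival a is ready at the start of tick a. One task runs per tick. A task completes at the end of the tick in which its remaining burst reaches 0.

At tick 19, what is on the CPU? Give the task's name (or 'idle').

t=0: queue=[A] q_used=0 → run A
t=1: queue=[A] q_used=1 → run A
t=2: queue=[H] q_used=0 → run H
t=3: queue=[H,B] q_used=1 → run H
t=4: queue=[H,B,G] q_used=2 → run H
t=5: queue=[B,G,H,D] q_used=0 → run B
t=6: queue=[B,G,H,D] q_used=1 → run B
t=7: queue=[B,G,H,D] q_used=2 → run B
t=8: queue=[G,H,D,B] q_used=0 → run G
t=9: queue=[G,H,D,B] q_used=1 → run G
t=10: queue=[H,D,B] q_used=0 → run H
t=11: queue=[D,B] q_used=0 → run D
t=12: queue=[D,B] q_used=1 → run D
t=13: queue=[D,B] q_used=2 → run D
t=14: queue=[B,D] q_used=0 → run B
t=15: queue=[B,D] q_used=1 → run B
t=16: queue=[B,D] q_used=2 → run B
t=17: queue=[D,B] q_used=0 → run D
t=18: queue=[D,B] q_used=1 → run D
t=19: queue=[D,B] q_used=2 → run D
t=20: queue=[B,D] q_used=0 → run B
t=21: queue=[B,D] q_used=1 → run B
t=22: queue=[D] q_used=0 → run D
t=23: (idle)
t=24: (idle)
t=25: (idle)
t=26: (idle)
t=27: (idle)

running at tick 19 = D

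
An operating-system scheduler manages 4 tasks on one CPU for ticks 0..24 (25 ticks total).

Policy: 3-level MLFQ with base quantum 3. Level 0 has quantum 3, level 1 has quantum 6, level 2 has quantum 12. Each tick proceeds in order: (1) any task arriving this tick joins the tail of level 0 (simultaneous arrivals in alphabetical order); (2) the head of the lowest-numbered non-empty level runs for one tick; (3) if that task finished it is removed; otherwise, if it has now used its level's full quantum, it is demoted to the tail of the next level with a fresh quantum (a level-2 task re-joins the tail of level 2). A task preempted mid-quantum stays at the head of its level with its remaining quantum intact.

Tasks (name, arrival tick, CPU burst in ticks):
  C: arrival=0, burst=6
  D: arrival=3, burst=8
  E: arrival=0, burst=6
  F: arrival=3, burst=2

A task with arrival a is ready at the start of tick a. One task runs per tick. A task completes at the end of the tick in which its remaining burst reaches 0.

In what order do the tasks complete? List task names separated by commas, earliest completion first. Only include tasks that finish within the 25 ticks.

t=0: L0/L1/L2 = CE/-/- → run C
t=1: L0/L1/L2 = CE/-/- → run C
t=2: L0/L1/L2 = CE/-/- → run C
t=3: L0/L1/L2 = EDF/C/- → run E
t=4: L0/L1/L2 = EDF/C/- → run E
t=5: L0/L1/L2 = EDF/C/- → run E
t=6: L0/L1/L2 = DF/CE/- → run D
t=7: L0/L1/L2 = DF/CE/- → run D
t=8: L0/L1/L2 = DF/CE/- → run D
t=9: L0/L1/L2 = F/CED/- → run F
t=10: L0/L1/L2 = F/CED/- → run F
t=11: L0/L1/L2 = -/CED/- → run C
t=12: L0/L1/L2 = -/CED/- → run C
t=13: L0/L1/L2 = -/CED/- → run C
t=14: L0/L1/L2 = -/ED/- → run E
t=15: L0/L1/L2 = -/ED/- → run E
t=16: L0/L1/L2 = -/ED/- → run E
t=17: L0/L1/L2 = -/D/- → run D
t=18: L0/L1/L2 = -/D/- → run D
t=19: L0/L1/L2 = -/D/- → run D
t=20: L0/L1/L2 = -/D/- → run D
t=21: L0/L1/L2 = -/D/- → run D
t=22: (idle)
t=23: (idle)
t=24: (idle)

completion order = F, C, E, D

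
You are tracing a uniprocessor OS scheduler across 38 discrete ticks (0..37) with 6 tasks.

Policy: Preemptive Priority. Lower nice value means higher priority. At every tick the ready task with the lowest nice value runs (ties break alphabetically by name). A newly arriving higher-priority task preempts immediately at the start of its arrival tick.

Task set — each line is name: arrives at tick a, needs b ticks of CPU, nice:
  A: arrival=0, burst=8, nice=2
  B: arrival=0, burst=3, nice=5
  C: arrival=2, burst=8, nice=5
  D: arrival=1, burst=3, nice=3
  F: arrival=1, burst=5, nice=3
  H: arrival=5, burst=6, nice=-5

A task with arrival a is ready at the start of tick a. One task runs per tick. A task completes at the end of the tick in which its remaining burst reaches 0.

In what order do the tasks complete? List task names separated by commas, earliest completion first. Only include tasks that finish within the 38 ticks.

completion order = H, A, D, F, B, C

t=0: ready={A,B} → run A
t=1: ready={A,B,D,F} → run A
t=2: ready={A,B,C,D,F} → run A
t=3: ready={A,B,C,D,F} → run A
t=4: ready={A,B,C,D,F} → run A
t=5: ready={A,B,C,D,F,H} → run H
t=6: ready={A,B,C,D,F,H} → run H
t=7: ready={A,B,C,D,F,H} → run H
t=8: ready={A,B,C,D,F,H} → run H
t=9: ready={A,B,C,D,F,H} → run H
t=10: ready={A,B,C,D,F,H} → run H
t=11: ready={A,B,C,D,F} → run A
t=12: ready={A,B,C,D,F} → run A
t=13: ready={A,B,C,D,F} → run A
t=14: ready={B,C,D,F} → run D
t=15: ready={B,C,D,F} → run D
t=16: ready={B,C,D,F} → run D
t=17: ready={B,C,F} → run F
t=18: ready={B,C,F} → run F
t=19: ready={B,C,F} → run F
t=20: ready={B,C,F} → run F
t=21: ready={B,C,F} → run F
t=22: ready={B,C} → run B
t=23: ready={B,C} → run B
t=24: ready={B,C} → run B
t=25: ready={C} → run C
t=26: ready={C} → run C
t=27: ready={C} → run C
t=28: ready={C} → run C
t=29: ready={C} → run C
t=30: ready={C} → run C
t=31: ready={C} → run C
t=32: ready={C} → run C
t=33: (idle)
t=34: (idle)
t=35: (idle)
t=36: (idle)
t=37: (idle)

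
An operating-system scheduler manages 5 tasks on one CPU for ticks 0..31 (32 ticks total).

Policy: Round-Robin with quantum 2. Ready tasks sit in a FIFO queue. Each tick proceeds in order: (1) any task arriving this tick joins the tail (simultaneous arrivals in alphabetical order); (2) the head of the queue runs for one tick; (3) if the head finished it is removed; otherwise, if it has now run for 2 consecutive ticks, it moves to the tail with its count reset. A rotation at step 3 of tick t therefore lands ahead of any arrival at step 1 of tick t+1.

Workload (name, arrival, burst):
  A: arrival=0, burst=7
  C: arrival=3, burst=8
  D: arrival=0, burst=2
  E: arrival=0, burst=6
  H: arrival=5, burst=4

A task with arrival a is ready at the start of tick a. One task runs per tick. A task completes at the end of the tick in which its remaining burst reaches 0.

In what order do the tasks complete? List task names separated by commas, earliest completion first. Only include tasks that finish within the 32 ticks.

t=0: queue=[A,D,E] q_used=0 → run A
t=1: queue=[A,D,E] q_used=1 → run A
t=2: queue=[D,E,A] q_used=0 → run D
t=3: queue=[D,E,A,C] q_used=1 → run D
t=4: queue=[E,A,C] q_used=0 → run E
t=5: queue=[E,A,C,H] q_used=1 → run E
t=6: queue=[A,C,H,E] q_used=0 → run A
t=7: queue=[A,C,H,E] q_used=1 → run A
t=8: queue=[C,H,E,A] q_used=0 → run C
t=9: queue=[C,H,E,A] q_used=1 → run C
t=10: queue=[H,E,A,C] q_used=0 → run H
t=11: queue=[H,E,A,C] q_used=1 → run H
t=12: queue=[E,A,C,H] q_used=0 → run E
t=13: queue=[E,A,C,H] q_used=1 → run E
t=14: queue=[A,C,H,E] q_used=0 → run A
t=15: queue=[A,C,H,E] q_used=1 → run A
t=16: queue=[C,H,E,A] q_used=0 → run C
t=17: queue=[C,H,E,A] q_used=1 → run C
t=18: queue=[H,E,A,C] q_used=0 → run H
t=19: queue=[H,E,A,C] q_used=1 → run H
t=20: queue=[E,A,C] q_used=0 → run E
t=21: queue=[E,A,C] q_used=1 → run E
t=22: queue=[A,C] q_used=0 → run A
t=23: queue=[C] q_used=0 → run C
t=24: queue=[C] q_used=1 → run C
t=25: queue=[C] q_used=0 → run C
t=26: queue=[C] q_used=1 → run C
t=27: (idle)
t=28: (idle)
t=29: (idle)
t=30: (idle)
t=31: (idle)

completion order = D, H, E, A, C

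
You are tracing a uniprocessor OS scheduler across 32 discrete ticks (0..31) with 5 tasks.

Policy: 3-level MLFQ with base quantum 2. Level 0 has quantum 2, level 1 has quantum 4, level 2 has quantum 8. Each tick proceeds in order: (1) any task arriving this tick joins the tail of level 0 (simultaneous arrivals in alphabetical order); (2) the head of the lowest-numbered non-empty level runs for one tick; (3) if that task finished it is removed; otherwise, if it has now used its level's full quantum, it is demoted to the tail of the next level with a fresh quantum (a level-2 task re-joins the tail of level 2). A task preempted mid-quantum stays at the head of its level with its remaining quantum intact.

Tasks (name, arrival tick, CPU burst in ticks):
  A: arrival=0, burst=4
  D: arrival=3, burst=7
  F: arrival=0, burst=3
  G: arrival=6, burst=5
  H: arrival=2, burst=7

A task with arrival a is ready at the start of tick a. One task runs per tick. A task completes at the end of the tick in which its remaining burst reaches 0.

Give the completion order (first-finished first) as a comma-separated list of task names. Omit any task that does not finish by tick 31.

t=0: L0/L1/L2 = AF/-/- → run A
t=1: L0/L1/L2 = AF/-/- → run A
t=2: L0/L1/L2 = FH/A/- → run F
t=3: L0/L1/L2 = FHD/A/- → run F
t=4: L0/L1/L2 = HD/AF/- → run H
t=5: L0/L1/L2 = HD/AF/- → run H
t=6: L0/L1/L2 = DG/AFH/- → run D
t=7: L0/L1/L2 = DG/AFH/- → run D
t=8: L0/L1/L2 = G/AFHD/- → run G
t=9: L0/L1/L2 = G/AFHD/- → run G
t=10: L0/L1/L2 = -/AFHDG/- → run A
t=11: L0/L1/L2 = -/AFHDG/- → run A
t=12: L0/L1/L2 = -/FHDG/- → run F
t=13: L0/L1/L2 = -/HDG/- → run H
t=14: L0/L1/L2 = -/HDG/- → run H
t=15: L0/L1/L2 = -/HDG/- → run H
t=16: L0/L1/L2 = -/HDG/- → run H
t=17: L0/L1/L2 = -/DG/H → run D
t=18: L0/L1/L2 = -/DG/H → run D
t=19: L0/L1/L2 = -/DG/H → run D
t=20: L0/L1/L2 = -/DG/H → run D
t=21: L0/L1/L2 = -/G/HD → run G
t=22: L0/L1/L2 = -/G/HD → run G
t=23: L0/L1/L2 = -/G/HD → run G
t=24: L0/L1/L2 = -/-/HD → run H
t=25: L0/L1/L2 = -/-/D → run D
t=26: (idle)
t=27: (idle)
t=28: (idle)
t=29: (idle)
t=30: (idle)
t=31: (idle)

completion order = A, F, G, H, D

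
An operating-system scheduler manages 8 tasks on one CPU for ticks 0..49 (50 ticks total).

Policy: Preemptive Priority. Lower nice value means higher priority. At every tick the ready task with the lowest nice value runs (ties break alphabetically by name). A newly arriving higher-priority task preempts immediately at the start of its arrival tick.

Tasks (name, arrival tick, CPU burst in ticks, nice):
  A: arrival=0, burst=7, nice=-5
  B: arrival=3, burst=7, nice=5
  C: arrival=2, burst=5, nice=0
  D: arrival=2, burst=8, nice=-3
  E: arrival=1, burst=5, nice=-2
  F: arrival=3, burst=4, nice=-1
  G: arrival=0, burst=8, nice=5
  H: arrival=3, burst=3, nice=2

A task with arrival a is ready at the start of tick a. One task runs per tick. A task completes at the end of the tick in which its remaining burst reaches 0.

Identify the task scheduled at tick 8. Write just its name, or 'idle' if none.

t=0: ready={A,G} → run A
t=1: ready={A,E,G} → run A
t=2: ready={A,C,D,E,G} → run A
t=3: ready={A,B,C,D,E,F,G,H} → run A
t=4: ready={A,B,C,D,E,F,G,H} → run A
t=5: ready={A,B,C,D,E,F,G,H} → run A
t=6: ready={A,B,C,D,E,F,G,H} → run A
t=7: ready={B,C,D,E,F,G,H} → run D
t=8: ready={B,C,D,E,F,G,H} → run D
t=9: ready={B,C,D,E,F,G,H} → run D
t=10: ready={B,C,D,E,F,G,H} → run D
t=11: ready={B,C,D,E,F,G,H} → run D
t=12: ready={B,C,D,E,F,G,H} → run D
t=13: ready={B,C,D,E,F,G,H} → run D
t=14: ready={B,C,D,E,F,G,H} → run D
t=15: ready={B,C,E,F,G,H} → run E
t=16: ready={B,C,E,F,G,H} → run E
t=17: ready={B,C,E,F,G,H} → run E
t=18: ready={B,C,E,F,G,H} → run E
t=19: ready={B,C,E,F,G,H} → run E
t=20: ready={B,C,F,G,H} → run F
t=21: ready={B,C,F,G,H} → run F
t=22: ready={B,C,F,G,H} → run F
t=23: ready={B,C,F,G,H} → run F
t=24: ready={B,C,G,H} → run C
t=25: ready={B,C,G,H} → run C
t=26: ready={B,C,G,H} → run C
t=27: ready={B,C,G,H} → run C
t=28: ready={B,C,G,H} → run C
t=29: ready={B,G,H} → run H
t=30: ready={B,G,H} → run H
t=31: ready={B,G,H} → run H
t=32: ready={B,G} → run B
t=33: ready={B,G} → run B
t=34: ready={B,G} → run B
t=35: ready={B,G} → run B
t=36: ready={B,G} → run B
t=37: ready={B,G} → run B
t=38: ready={B,G} → run B
t=39: ready={G} → run G
t=40: ready={G} → run G
t=41: ready={G} → run G
t=42: ready={G} → run G
t=43: ready={G} → run G
t=44: ready={G} → run G
t=45: ready={G} → run G
t=46: ready={G} → run G
t=47: (idle)
t=48: (idle)
t=49: (idle)

running at tick 8 = D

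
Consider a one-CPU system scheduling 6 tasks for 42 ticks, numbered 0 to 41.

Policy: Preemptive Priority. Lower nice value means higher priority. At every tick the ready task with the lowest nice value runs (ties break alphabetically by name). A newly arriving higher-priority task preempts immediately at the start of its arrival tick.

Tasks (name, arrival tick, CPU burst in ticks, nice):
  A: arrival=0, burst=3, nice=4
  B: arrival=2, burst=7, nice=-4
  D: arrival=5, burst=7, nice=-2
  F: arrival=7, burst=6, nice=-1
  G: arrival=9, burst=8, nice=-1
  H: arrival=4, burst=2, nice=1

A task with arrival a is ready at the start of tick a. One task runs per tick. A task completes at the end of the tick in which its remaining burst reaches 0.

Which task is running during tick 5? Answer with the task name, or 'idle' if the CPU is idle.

t=0: ready={A} → run A
t=1: ready={A} → run A
t=2: ready={A,B} → run B
t=3: ready={A,B} → run B
t=4: ready={A,B,H} → run B
t=5: ready={A,B,D,H} → run B
t=6: ready={A,B,D,H} → run B
t=7: ready={A,B,D,F,H} → run B
t=8: ready={A,B,D,F,H} → run B
t=9: ready={A,D,F,G,H} → run D
t=10: ready={A,D,F,G,H} → run D
t=11: ready={A,D,F,G,H} → run D
t=12: ready={A,D,F,G,H} → run D
t=13: ready={A,D,F,G,H} → run D
t=14: ready={A,D,F,G,H} → run D
t=15: ready={A,D,F,G,H} → run D
t=16: ready={A,F,G,H} → run F
t=17: ready={A,F,G,H} → run F
t=18: ready={A,F,G,H} → run F
t=19: ready={A,F,G,H} → run F
t=20: ready={A,F,G,H} → run F
t=21: ready={A,F,G,H} → run F
t=22: ready={A,G,H} → run G
t=23: ready={A,G,H} → run G
t=24: ready={A,G,H} → run G
t=25: ready={A,G,H} → run G
t=26: ready={A,G,H} → run G
t=27: ready={A,G,H} → run G
t=28: ready={A,G,H} → run G
t=29: ready={A,G,H} → run G
t=30: ready={A,H} → run H
t=31: ready={A,H} → run H
t=32: ready={A} → run A
t=33: (idle)
t=34: (idle)
t=35: (idle)
t=36: (idle)
t=37: (idle)
t=38: (idle)
t=39: (idle)
t=40: (idle)
t=41: (idle)

running at tick 5 = B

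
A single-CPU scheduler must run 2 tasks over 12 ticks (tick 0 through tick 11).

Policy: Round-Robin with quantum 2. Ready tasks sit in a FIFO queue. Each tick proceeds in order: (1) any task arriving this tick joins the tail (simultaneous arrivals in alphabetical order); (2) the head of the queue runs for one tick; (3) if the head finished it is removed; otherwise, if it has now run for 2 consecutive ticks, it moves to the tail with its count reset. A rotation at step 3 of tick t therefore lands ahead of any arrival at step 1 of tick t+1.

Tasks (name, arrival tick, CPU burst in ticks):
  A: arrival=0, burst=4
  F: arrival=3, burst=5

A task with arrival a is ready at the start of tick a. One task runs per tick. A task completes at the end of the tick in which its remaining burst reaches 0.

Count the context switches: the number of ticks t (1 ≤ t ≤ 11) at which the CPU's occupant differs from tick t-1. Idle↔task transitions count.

t=0: queue=[A] q_used=0 → run A
t=1: queue=[A] q_used=1 → run A
t=2: queue=[A] q_used=0 → run A
t=3: queue=[A,F] q_used=1 → run A
t=4: queue=[F] q_used=0 → run F
t=5: queue=[F] q_used=1 → run F
t=6: queue=[F] q_used=0 → run F
t=7: queue=[F] q_used=1 → run F
t=8: queue=[F] q_used=0 → run F
t=9: (idle)
t=10: (idle)
t=11: (idle)

context switches = 2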